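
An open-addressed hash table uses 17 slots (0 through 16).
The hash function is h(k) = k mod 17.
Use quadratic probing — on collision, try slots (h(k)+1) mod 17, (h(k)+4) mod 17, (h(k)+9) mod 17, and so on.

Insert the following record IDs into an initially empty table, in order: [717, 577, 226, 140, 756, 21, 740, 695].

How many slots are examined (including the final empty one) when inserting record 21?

4

717 hashes to 3; slot 3 is free → place at 3.
577 hashes to 16; slot 16 is free → place at 16.
226 hashes to 5; slot 5 is free → place at 5.
140 hashes to 4; slot 4 is free → place at 4.
756 hashes to 8; slot 8 is free → place at 8.
21 hashes to 4; 4,5,8 taken → place at 13.
740 hashes to 9; slot 9 is free → place at 9.
695 hashes to 15; slot 15 is free → place at 15.
Table: [—, —, —, 717, 140, 226, —, —, 756, 740, —, —, —, 21, —, 695, 577]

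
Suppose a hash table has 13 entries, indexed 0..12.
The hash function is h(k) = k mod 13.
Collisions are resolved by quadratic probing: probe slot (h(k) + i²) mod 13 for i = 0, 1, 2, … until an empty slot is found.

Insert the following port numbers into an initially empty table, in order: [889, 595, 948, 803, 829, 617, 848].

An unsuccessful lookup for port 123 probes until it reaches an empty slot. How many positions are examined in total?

889 hashes to 5; slot 5 is free → place at 5.
595 hashes to 10; slot 10 is free → place at 10.
948 hashes to 12; slot 12 is free → place at 12.
803 hashes to 10; 10 taken → place at 11.
829 hashes to 10; 10,11 taken → place at 1.
617 hashes to 6; slot 6 is free → place at 6.
848 hashes to 3; slot 3 is free → place at 3.
Table: [_, 829, _, 848, _, 889, 617, _, _, _, 595, 803, 948]
Lookup 123: h=6, probe 6,7 → slot 7 empty, not found.

2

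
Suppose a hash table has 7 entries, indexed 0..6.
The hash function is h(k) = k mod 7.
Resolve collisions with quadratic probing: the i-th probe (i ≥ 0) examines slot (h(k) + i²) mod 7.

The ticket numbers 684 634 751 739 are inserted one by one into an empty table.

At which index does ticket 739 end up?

1

684: h=5 => slot 5
634: h=4 => slot 4
751: h=2 => slot 2
739: h=4, probe 4,5,1 => slot 1
Table: [∅, 739, 751, ∅, 634, 684, ∅]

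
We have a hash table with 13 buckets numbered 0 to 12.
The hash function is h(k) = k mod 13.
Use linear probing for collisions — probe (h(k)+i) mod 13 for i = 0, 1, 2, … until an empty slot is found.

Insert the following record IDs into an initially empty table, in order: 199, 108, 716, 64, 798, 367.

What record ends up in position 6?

199 hashes to 4; slot 4 is free => place at 4.
108 hashes to 4; 4 taken => place at 5.
716 hashes to 1; slot 1 is free => place at 1.
64 hashes to 12; slot 12 is free => place at 12.
798 hashes to 5; 5 taken => place at 6.
367 hashes to 3; slot 3 is free => place at 3.
Table: [_, 716, _, 367, 199, 108, 798, _, _, _, _, _, 64]

798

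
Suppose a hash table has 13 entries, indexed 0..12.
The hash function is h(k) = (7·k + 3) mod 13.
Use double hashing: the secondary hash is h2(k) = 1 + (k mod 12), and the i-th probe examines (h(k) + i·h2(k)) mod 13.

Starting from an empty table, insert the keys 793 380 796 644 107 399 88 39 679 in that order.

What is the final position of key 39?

7

Insert 793: h=3, slot 3 empty -> index 3.
Insert 380: h=11, slot 11 empty -> index 11.
Insert 796: h=11, h2=5, slots 11,3 occupied -> index 8.
Insert 644: h=0, slot 0 empty -> index 0.
Insert 107: h=11, h2=12, slot 11 occupied -> index 10.
Insert 399: h=1, slot 1 empty -> index 1.
Insert 88: h=8, h2=5, slots 8,0 occupied -> index 5.
Insert 39: h=3, h2=4, slot 3 occupied -> index 7.
Insert 679: h=11, h2=8, slot 11 occupied -> index 6.
Table: [644, 399, -, 793, -, 88, 679, 39, 796, -, 107, 380, -]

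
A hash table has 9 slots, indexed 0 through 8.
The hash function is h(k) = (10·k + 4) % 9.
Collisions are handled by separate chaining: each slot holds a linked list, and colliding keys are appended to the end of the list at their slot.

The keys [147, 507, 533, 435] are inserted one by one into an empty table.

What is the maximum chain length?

Insert 147: h=7, bucket 7 empty -> new chain.
Insert 507: h=7, bucket 7 nonempty -> append to chain.
Insert 533: h=6, bucket 6 empty -> new chain.
Insert 435: h=7, bucket 7 nonempty -> append to chain.
Final buckets:
0: -
1: -
2: -
3: -
4: -
5: -
6: 533
7: 147 -> 507 -> 435
8: -

3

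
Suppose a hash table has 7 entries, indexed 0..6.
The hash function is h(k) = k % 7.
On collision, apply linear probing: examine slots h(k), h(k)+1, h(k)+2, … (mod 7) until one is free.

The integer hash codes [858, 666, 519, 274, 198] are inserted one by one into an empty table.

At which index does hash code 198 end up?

5

Insert 858: h=4, slot 4 empty => index 4.
Insert 666: h=1, slot 1 empty => index 1.
Insert 519: h=1, slot 1 occupied => index 2.
Insert 274: h=1, slots 1,2 occupied => index 3.
Insert 198: h=2, slots 2,3,4 occupied => index 5.
Table: [_, 666, 519, 274, 858, 198, _]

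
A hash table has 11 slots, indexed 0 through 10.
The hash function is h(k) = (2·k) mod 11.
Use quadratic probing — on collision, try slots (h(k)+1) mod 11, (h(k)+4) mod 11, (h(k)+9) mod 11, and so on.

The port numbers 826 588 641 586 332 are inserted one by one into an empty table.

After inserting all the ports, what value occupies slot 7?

Insert 826: h=2, slot 2 empty => index 2.
Insert 588: h=10, slot 10 empty => index 10.
Insert 641: h=6, slot 6 empty => index 6.
Insert 586: h=6, slot 6 occupied => index 7.
Insert 332: h=4, slot 4 empty => index 4.
Table: [_, _, 826, _, 332, _, 641, 586, _, _, 588]

586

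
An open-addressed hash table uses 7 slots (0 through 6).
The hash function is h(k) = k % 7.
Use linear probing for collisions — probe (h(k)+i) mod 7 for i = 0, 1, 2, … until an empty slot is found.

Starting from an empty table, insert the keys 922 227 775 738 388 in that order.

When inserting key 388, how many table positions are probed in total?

Insert 922: h=5, slot 5 empty → index 5.
Insert 227: h=3, slot 3 empty → index 3.
Insert 775: h=5, slot 5 occupied → index 6.
Insert 738: h=3, slot 3 occupied → index 4.
Insert 388: h=3, slots 3,4,5,6 occupied → index 0.
Table: [388, -, -, 227, 738, 922, 775]

5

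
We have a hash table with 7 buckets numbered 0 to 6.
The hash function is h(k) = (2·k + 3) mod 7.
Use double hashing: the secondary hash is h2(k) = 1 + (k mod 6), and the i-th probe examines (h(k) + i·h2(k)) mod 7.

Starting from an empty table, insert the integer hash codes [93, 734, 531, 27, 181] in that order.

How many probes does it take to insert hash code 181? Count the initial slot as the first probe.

93: h=0 → slot 0
734: h=1 → slot 1
531: h=1, h2=4, probe 1,5 → slot 5
27: h=1, h2=4, probe 1,5,2 → slot 2
181: h=1, h2=2, probe 1,3 → slot 3
Table: [93, 734, 27, 181, _, 531, _]

2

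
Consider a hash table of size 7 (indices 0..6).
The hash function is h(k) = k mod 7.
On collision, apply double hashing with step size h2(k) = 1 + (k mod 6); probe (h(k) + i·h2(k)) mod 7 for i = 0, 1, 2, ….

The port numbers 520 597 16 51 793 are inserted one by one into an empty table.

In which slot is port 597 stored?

520 hashes to 2; slot 2 is free -> place at 2.
597 hashes to 2, h2=4; 2 taken -> place at 6.
16 hashes to 2, h2=5; 2 taken -> place at 0.
51 hashes to 2, h2=4; 2,6 taken -> place at 3.
793 hashes to 2, h2=2; 2 taken -> place at 4.
Table: [16, -, 520, 51, 793, -, 597]

6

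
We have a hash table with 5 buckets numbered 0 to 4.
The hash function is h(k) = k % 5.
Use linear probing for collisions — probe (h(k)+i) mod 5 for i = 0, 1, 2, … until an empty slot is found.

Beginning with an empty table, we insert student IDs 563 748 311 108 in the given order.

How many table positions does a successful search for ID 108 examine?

563: h=3 => slot 3
748: h=3, probe 3,4 => slot 4
311: h=1 => slot 1
108: h=3, probe 3,4,0 => slot 0
Table: [108, 311, _, 563, 748]
Lookup 108: h=3, probe 3,4,0 → found at 0.

3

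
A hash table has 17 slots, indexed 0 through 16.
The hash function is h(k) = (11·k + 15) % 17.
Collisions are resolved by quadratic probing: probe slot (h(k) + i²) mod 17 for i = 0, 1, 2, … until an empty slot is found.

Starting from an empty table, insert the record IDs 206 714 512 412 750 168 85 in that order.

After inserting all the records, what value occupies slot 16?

Insert 206: h=3, slot 3 empty → index 3.
Insert 714: h=15, slot 15 empty → index 15.
Insert 512: h=3, slot 3 occupied → index 4.
Insert 412: h=8, slot 8 empty → index 8.
Insert 750: h=3, slots 3,4 occupied → index 7.
Insert 168: h=10, slot 10 empty → index 10.
Insert 85: h=15, slot 15 occupied → index 16.
Table: [—, —, —, 206, 512, —, —, 750, 412, —, 168, —, —, —, —, 714, 85]

85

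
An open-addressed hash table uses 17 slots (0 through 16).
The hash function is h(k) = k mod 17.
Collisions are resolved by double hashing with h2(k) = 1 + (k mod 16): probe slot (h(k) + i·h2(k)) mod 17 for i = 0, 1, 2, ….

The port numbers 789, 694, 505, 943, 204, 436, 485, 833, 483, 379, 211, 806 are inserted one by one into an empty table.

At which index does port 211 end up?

6

Insert 789: h=7, slot 7 empty => index 7.
Insert 694: h=14, slot 14 empty => index 14.
Insert 505: h=12, slot 12 empty => index 12.
Insert 943: h=8, slot 8 empty => index 8.
Insert 204: h=0, slot 0 empty => index 0.
Insert 436: h=11, slot 11 empty => index 11.
Insert 485: h=9, slot 9 empty => index 9.
Insert 833: h=0, h2=2, slot 0 occupied => index 2.
Insert 483: h=7, h2=4, slots 7,11 occupied => index 15.
Insert 379: h=5, slot 5 empty => index 5.
Insert 211: h=7, h2=4, slots 7,11,15,2 occupied => index 6.
Insert 806: h=7, h2=7, slots 7,14 occupied => index 4.
Table: [204, —, 833, —, 806, 379, 211, 789, 943, 485, —, 436, 505, —, 694, 483, —]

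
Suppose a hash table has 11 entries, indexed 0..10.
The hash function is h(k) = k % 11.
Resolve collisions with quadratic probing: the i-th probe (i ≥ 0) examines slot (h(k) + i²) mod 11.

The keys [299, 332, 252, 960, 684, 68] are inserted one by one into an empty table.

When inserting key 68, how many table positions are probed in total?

4

299 hashes to 2; slot 2 is free => place at 2.
332 hashes to 2; 2 taken => place at 3.
252 hashes to 10; slot 10 is free => place at 10.
960 hashes to 3; 3 taken => place at 4.
684 hashes to 2; 2,3 taken => place at 6.
68 hashes to 2; 2,3,6 taken => place at 0.
Table: [68, -, 299, 332, 960, -, 684, -, -, -, 252]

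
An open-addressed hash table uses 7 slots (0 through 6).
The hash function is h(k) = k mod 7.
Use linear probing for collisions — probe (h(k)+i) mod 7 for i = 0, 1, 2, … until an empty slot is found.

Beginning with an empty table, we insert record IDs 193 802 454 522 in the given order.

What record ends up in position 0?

522

193 hashes to 4; slot 4 is free => place at 4.
802 hashes to 4; 4 taken => place at 5.
454 hashes to 6; slot 6 is free => place at 6.
522 hashes to 4; 4,5,6 taken => place at 0.
Table: [522, -, -, -, 193, 802, 454]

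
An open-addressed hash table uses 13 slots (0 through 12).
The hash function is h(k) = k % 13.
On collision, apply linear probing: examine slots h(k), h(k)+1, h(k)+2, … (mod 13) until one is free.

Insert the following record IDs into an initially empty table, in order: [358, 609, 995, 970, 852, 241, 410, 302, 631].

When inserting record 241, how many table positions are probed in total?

6

Insert 358: h=7, slot 7 empty -> index 7.
Insert 609: h=11, slot 11 empty -> index 11.
Insert 995: h=7, slot 7 occupied -> index 8.
Insert 970: h=8, slot 8 occupied -> index 9.
Insert 852: h=7, slots 7,8,9 occupied -> index 10.
Insert 241: h=7, slots 7,8,9,10,11 occupied -> index 12.
Insert 410: h=7, slots 7,8,9,10,11,12 occupied -> index 0.
Insert 302: h=3, slot 3 empty -> index 3.
Insert 631: h=7, slots 7,8,9,10,11,12,0 occupied -> index 1.
Table: [410, 631, ∅, 302, ∅, ∅, ∅, 358, 995, 970, 852, 609, 241]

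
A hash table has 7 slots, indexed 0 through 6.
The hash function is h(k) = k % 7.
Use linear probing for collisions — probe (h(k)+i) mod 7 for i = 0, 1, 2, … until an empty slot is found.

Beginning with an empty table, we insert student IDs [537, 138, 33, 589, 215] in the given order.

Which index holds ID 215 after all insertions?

2

Insert 537: h=5, slot 5 empty -> index 5.
Insert 138: h=5, slot 5 occupied -> index 6.
Insert 33: h=5, slots 5,6 occupied -> index 0.
Insert 589: h=1, slot 1 empty -> index 1.
Insert 215: h=5, slots 5,6,0,1 occupied -> index 2.
Table: [33, 589, 215, ., ., 537, 138]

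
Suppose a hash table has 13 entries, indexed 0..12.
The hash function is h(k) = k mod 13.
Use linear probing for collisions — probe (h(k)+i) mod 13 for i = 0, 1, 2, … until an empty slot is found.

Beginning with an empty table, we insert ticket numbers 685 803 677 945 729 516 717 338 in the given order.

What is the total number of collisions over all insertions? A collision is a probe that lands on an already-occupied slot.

7

685 hashes to 9; slot 9 is free → place at 9.
803 hashes to 10; slot 10 is free → place at 10.
677 hashes to 1; slot 1 is free → place at 1.
945 hashes to 9; 9,10 taken → place at 11.
729 hashes to 1; 1 taken → place at 2.
516 hashes to 9; 9,10,11 taken → place at 12.
717 hashes to 2; 2 taken → place at 3.
338 hashes to 0; slot 0 is free → place at 0.
Table: [338, 677, 729, 717, _, _, _, _, _, 685, 803, 945, 516]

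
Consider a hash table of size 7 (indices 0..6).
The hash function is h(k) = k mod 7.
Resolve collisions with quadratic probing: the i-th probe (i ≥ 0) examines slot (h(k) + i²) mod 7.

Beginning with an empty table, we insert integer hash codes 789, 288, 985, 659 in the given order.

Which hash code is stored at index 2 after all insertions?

659

Insert 789: h=5, slot 5 empty → index 5.
Insert 288: h=1, slot 1 empty → index 1.
Insert 985: h=5, slot 5 occupied → index 6.
Insert 659: h=1, slot 1 occupied → index 2.
Table: [∅, 288, 659, ∅, ∅, 789, 985]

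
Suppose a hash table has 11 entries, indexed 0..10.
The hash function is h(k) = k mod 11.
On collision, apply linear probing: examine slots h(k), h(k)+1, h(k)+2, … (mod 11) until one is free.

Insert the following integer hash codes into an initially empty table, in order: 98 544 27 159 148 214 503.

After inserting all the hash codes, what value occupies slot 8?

148

98: h=10 → slot 10
544: h=5 → slot 5
27: h=5, probe 5,6 → slot 6
159: h=5, probe 5,6,7 → slot 7
148: h=5, probe 5,6,7,8 → slot 8
214: h=5, probe 5,6,7,8,9 → slot 9
503: h=8, probe 8,9,10,0 → slot 0
Table: [503, ., ., ., ., 544, 27, 159, 148, 214, 98]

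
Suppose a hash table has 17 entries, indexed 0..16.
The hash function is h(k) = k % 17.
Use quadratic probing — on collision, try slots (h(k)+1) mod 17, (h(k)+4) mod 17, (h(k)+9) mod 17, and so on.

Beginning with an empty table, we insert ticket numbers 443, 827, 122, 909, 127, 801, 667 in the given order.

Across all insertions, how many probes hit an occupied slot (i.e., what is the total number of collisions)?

Insert 443: h=1, slot 1 empty -> index 1.
Insert 827: h=11, slot 11 empty -> index 11.
Insert 122: h=3, slot 3 empty -> index 3.
Insert 909: h=8, slot 8 empty -> index 8.
Insert 127: h=8, slot 8 occupied -> index 9.
Insert 801: h=2, slot 2 empty -> index 2.
Insert 667: h=4, slot 4 empty -> index 4.
Table: [_, 443, 801, 122, 667, _, _, _, 909, 127, _, 827, _, _, _, _, _]

1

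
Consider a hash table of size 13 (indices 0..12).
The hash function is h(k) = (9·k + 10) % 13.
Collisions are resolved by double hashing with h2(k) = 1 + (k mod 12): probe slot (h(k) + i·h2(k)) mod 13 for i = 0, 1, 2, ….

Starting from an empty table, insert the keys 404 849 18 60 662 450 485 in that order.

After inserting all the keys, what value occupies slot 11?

450

404 hashes to 6; slot 6 is free => place at 6.
849 hashes to 7; slot 7 is free => place at 7.
18 hashes to 3; slot 3 is free => place at 3.
60 hashes to 4; slot 4 is free => place at 4.
662 hashes to 1; slot 1 is free => place at 1.
450 hashes to 4, h2=7; 4 taken => place at 11.
485 hashes to 7, h2=6; 7 taken => place at 0.
Table: [485, 662, -, 18, 60, -, 404, 849, -, -, -, 450, -]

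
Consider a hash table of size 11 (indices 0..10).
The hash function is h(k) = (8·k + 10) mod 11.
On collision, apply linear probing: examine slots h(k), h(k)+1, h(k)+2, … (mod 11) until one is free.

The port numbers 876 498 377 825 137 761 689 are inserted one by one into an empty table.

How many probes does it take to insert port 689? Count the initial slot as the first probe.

4

876 hashes to 0; slot 0 is free => place at 0.
498 hashes to 1; slot 1 is free => place at 1.
377 hashes to 1; 1 taken => place at 2.
825 hashes to 10; slot 10 is free => place at 10.
137 hashes to 6; slot 6 is free => place at 6.
761 hashes to 4; slot 4 is free => place at 4.
689 hashes to 0; 0,1,2 taken => place at 3.
Table: [876, 498, 377, 689, 761, —, 137, —, —, —, 825]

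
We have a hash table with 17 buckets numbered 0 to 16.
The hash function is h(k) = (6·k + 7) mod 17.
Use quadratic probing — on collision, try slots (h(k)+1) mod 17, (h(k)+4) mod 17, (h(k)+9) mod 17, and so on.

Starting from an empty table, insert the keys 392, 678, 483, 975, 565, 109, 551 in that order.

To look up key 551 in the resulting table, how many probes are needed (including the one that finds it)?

392: h=13 -> slot 13
678: h=12 -> slot 12
483: h=15 -> slot 15
975: h=9 -> slot 9
565: h=14 -> slot 14
109: h=15, probe 15,16 -> slot 16
551: h=15, probe 15,16,2 -> slot 2
Table: [—, —, 551, —, —, —, —, —, —, 975, —, —, 678, 392, 565, 483, 109]
Lookup 551: h=15, probe 15,16,2 → found at 2.

3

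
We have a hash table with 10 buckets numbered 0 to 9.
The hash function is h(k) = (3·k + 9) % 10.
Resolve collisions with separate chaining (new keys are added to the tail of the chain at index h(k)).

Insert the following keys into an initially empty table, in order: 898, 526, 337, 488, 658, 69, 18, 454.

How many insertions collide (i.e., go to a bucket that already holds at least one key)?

Insert 898: h=3, bucket 3 empty -> new chain.
Insert 526: h=7, bucket 7 empty -> new chain.
Insert 337: h=0, bucket 0 empty -> new chain.
Insert 488: h=3, bucket 3 nonempty -> append to chain.
Insert 658: h=3, bucket 3 nonempty -> append to chain.
Insert 69: h=6, bucket 6 empty -> new chain.
Insert 18: h=3, bucket 3 nonempty -> append to chain.
Insert 454: h=1, bucket 1 empty -> new chain.
Final buckets:
0: 337
1: 454
2: -
3: 898 -> 488 -> 658 -> 18
4: -
5: -
6: 69
7: 526
8: -
9: -

3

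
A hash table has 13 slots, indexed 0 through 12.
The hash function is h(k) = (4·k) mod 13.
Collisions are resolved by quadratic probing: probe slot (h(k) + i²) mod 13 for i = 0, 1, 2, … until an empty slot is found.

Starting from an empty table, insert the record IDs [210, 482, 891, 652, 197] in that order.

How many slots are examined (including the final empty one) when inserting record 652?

Insert 210: h=8, slot 8 empty → index 8.
Insert 482: h=4, slot 4 empty → index 4.
Insert 891: h=2, slot 2 empty → index 2.
Insert 652: h=8, slot 8 occupied → index 9.
Insert 197: h=8, slots 8,9 occupied → index 12.
Table: [_, _, 891, _, 482, _, _, _, 210, 652, _, _, 197]

2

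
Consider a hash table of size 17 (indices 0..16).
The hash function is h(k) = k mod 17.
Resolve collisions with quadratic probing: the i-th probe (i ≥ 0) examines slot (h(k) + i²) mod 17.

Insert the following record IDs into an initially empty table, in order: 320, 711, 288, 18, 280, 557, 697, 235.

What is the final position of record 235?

6

320 hashes to 14; slot 14 is free -> place at 14.
711 hashes to 14; 14 taken -> place at 15.
288 hashes to 16; slot 16 is free -> place at 16.
18 hashes to 1; slot 1 is free -> place at 1.
280 hashes to 8; slot 8 is free -> place at 8.
557 hashes to 13; slot 13 is free -> place at 13.
697 hashes to 0; slot 0 is free -> place at 0.
235 hashes to 14; 14,15,1 taken -> place at 6.
Table: [697, 18, ∅, ∅, ∅, ∅, 235, ∅, 280, ∅, ∅, ∅, ∅, 557, 320, 711, 288]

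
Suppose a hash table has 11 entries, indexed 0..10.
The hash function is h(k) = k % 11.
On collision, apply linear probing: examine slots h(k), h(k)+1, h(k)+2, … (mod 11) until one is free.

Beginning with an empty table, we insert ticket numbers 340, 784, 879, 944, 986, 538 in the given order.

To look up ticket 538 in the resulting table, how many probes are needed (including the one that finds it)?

3

340: h=10 → slot 10
784: h=3 → slot 3
879: h=10, probe 10,0 → slot 0
944: h=9 → slot 9
986: h=7 → slot 7
538: h=10, probe 10,0,1 → slot 1
Table: [879, 538, ., 784, ., ., ., 986, ., 944, 340]
Lookup 538: h=10, probe 10,0,1 → found at 1.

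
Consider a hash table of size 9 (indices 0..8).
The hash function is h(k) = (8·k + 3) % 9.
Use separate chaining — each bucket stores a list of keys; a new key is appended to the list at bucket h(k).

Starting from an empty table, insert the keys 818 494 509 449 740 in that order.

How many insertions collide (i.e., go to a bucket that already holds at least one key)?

818 → bucket 4
494 → bucket 4 (collision)
509 → bucket 7
449 → bucket 4 (collision)
740 → bucket 1
Final buckets:
0: .
1: 740
2: .
3: .
4: 818 -> 494 -> 449
5: .
6: .
7: 509
8: .

2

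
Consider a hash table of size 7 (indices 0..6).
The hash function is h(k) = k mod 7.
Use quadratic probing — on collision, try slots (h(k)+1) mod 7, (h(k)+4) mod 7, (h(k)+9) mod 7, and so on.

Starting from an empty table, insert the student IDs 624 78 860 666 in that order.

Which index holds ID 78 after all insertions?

Insert 624: h=1, slot 1 empty -> index 1.
Insert 78: h=1, slot 1 occupied -> index 2.
Insert 860: h=6, slot 6 empty -> index 6.
Insert 666: h=1, slots 1,2 occupied -> index 5.
Table: [., 624, 78, ., ., 666, 860]

2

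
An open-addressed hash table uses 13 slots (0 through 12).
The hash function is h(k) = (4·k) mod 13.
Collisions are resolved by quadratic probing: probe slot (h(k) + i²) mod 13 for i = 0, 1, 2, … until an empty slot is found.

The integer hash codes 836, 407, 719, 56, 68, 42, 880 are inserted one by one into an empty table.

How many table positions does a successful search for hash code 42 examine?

4

836: h=3 → slot 3
407: h=3, probe 3,4 → slot 4
719: h=3, probe 3,4,7 → slot 7
56: h=3, probe 3,4,7,12 → slot 12
68: h=12, probe 12,0 → slot 0
42: h=12, probe 12,0,3,8 → slot 8
880: h=10 → slot 10
Table: [68, _, _, 836, 407, _, _, 719, 42, _, 880, _, 56]
Lookup 42: h=12, probe 12,0,3,8 → found at 8.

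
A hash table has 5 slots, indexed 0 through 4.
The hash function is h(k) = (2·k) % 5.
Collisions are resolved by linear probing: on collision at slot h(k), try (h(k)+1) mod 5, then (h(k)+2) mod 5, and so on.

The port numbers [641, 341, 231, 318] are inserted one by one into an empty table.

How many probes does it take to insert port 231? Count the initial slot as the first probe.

Insert 641: h=2, slot 2 empty => index 2.
Insert 341: h=2, slot 2 occupied => index 3.
Insert 231: h=2, slots 2,3 occupied => index 4.
Insert 318: h=1, slot 1 empty => index 1.
Table: [∅, 318, 641, 341, 231]

3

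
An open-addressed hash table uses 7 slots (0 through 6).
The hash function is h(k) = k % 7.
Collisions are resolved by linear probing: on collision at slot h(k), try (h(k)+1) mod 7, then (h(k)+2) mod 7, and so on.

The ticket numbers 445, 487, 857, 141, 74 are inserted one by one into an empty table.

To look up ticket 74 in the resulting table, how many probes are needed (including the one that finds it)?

Insert 445: h=4, slot 4 empty => index 4.
Insert 487: h=4, slot 4 occupied => index 5.
Insert 857: h=3, slot 3 empty => index 3.
Insert 141: h=1, slot 1 empty => index 1.
Insert 74: h=4, slots 4,5 occupied => index 6.
Table: [∅, 141, ∅, 857, 445, 487, 74]
Lookup 74: h=4, probe 4,5,6 → found at 6.

3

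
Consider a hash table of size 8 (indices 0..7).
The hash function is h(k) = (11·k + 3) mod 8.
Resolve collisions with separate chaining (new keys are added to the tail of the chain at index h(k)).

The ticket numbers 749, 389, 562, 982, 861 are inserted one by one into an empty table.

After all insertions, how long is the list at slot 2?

3

Insert 749: h=2, bucket 2 empty → new chain.
Insert 389: h=2, bucket 2 nonempty → append to chain.
Insert 562: h=1, bucket 1 empty → new chain.
Insert 982: h=5, bucket 5 empty → new chain.
Insert 861: h=2, bucket 2 nonempty → append to chain.
Final buckets:
0: _
1: 562
2: 749 -> 389 -> 861
3: _
4: _
5: 982
6: _
7: _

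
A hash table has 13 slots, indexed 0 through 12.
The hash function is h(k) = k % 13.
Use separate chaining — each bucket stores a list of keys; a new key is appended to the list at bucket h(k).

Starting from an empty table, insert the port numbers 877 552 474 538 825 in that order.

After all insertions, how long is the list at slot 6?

4

Insert 877: h=6, bucket 6 empty -> new chain.
Insert 552: h=6, bucket 6 nonempty -> append to chain.
Insert 474: h=6, bucket 6 nonempty -> append to chain.
Insert 538: h=5, bucket 5 empty -> new chain.
Insert 825: h=6, bucket 6 nonempty -> append to chain.
Final buckets:
0: _
1: _
2: _
3: _
4: _
5: 538
6: 877 -> 552 -> 474 -> 825
7: _
8: _
9: _
10: _
11: _
12: _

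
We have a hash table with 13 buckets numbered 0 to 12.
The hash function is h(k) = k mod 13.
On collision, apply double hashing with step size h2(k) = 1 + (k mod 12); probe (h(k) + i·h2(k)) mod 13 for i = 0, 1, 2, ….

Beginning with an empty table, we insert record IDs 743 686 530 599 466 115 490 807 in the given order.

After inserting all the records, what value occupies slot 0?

743: h=2 → slot 2
686: h=10 → slot 10
530: h=10, h2=3, probe 10,0 → slot 0
599: h=1 → slot 1
466: h=11 → slot 11
115: h=11, h2=8, probe 11,6 → slot 6
490: h=9 → slot 9
807: h=1, h2=4, probe 1,5 → slot 5
Table: [530, 599, 743, ∅, ∅, 807, 115, ∅, ∅, 490, 686, 466, ∅]

530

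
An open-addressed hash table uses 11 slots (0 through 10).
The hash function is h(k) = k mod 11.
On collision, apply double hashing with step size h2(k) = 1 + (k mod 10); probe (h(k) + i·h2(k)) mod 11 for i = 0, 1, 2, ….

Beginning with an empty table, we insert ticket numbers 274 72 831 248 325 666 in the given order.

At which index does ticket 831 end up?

8

274 hashes to 10; slot 10 is free => place at 10.
72 hashes to 6; slot 6 is free => place at 6.
831 hashes to 6, h2=2; 6 taken => place at 8.
248 hashes to 6, h2=9; 6 taken => place at 4.
325 hashes to 6, h2=6; 6 taken => place at 1.
666 hashes to 6, h2=7; 6 taken => place at 2.
Table: [., 325, 666, ., 248, ., 72, ., 831, ., 274]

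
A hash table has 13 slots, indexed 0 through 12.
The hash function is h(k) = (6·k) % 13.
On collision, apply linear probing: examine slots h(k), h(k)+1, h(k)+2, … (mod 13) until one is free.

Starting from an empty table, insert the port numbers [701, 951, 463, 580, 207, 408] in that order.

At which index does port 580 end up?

10

701 hashes to 7; slot 7 is free -> place at 7.
951 hashes to 12; slot 12 is free -> place at 12.
463 hashes to 9; slot 9 is free -> place at 9.
580 hashes to 9; 9 taken -> place at 10.
207 hashes to 7; 7 taken -> place at 8.
408 hashes to 4; slot 4 is free -> place at 4.
Table: [∅, ∅, ∅, ∅, 408, ∅, ∅, 701, 207, 463, 580, ∅, 951]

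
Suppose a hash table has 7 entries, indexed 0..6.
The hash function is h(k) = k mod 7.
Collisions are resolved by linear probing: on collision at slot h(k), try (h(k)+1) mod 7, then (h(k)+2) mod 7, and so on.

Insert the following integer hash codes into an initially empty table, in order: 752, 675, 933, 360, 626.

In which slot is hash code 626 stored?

6

752: h=3 => slot 3
675: h=3, probe 3,4 => slot 4
933: h=2 => slot 2
360: h=3, probe 3,4,5 => slot 5
626: h=3, probe 3,4,5,6 => slot 6
Table: [—, —, 933, 752, 675, 360, 626]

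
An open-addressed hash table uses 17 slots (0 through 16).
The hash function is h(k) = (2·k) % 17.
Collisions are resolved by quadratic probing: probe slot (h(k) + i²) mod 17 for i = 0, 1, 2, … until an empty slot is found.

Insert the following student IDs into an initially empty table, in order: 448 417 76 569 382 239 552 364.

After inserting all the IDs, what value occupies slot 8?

552

448 hashes to 12; slot 12 is free -> place at 12.
417 hashes to 1; slot 1 is free -> place at 1.
76 hashes to 16; slot 16 is free -> place at 16.
569 hashes to 16; 16 taken -> place at 0.
382 hashes to 16; 16,0 taken -> place at 3.
239 hashes to 2; slot 2 is free -> place at 2.
552 hashes to 16; 16,0,3 taken -> place at 8.
364 hashes to 14; slot 14 is free -> place at 14.
Table: [569, 417, 239, 382, ∅, ∅, ∅, ∅, 552, ∅, ∅, ∅, 448, ∅, 364, ∅, 76]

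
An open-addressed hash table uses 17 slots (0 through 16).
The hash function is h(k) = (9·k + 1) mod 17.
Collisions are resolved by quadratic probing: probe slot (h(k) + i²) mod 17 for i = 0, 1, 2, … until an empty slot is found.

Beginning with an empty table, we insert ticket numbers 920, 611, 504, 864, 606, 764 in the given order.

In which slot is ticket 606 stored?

920 hashes to 2; slot 2 is free → place at 2.
611 hashes to 9; slot 9 is free → place at 9.
504 hashes to 15; slot 15 is free → place at 15.
864 hashes to 8; slot 8 is free → place at 8.
606 hashes to 15; 15 taken → place at 16.
764 hashes to 9; 9 taken → place at 10.
Table: [_, _, 920, _, _, _, _, _, 864, 611, 764, _, _, _, _, 504, 606]

16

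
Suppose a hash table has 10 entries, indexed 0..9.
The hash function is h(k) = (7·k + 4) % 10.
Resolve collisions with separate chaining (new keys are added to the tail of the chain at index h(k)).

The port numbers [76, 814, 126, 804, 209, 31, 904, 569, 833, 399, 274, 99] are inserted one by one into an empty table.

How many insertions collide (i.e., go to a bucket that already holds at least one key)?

7

76 → bucket 6
814 → bucket 2
126 → bucket 6 (collision)
804 → bucket 2 (collision)
209 → bucket 7
31 → bucket 1
904 → bucket 2 (collision)
569 → bucket 7 (collision)
833 → bucket 5
399 → bucket 7 (collision)
274 → bucket 2 (collision)
99 → bucket 7 (collision)
Final buckets:
0: —
1: 31
2: 814 -> 804 -> 904 -> 274
3: —
4: —
5: 833
6: 76 -> 126
7: 209 -> 569 -> 399 -> 99
8: —
9: —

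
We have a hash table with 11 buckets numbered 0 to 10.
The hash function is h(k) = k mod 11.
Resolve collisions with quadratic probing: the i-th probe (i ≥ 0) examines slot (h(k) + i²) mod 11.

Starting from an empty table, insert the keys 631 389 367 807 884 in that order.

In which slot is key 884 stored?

631 hashes to 4; slot 4 is free => place at 4.
389 hashes to 4; 4 taken => place at 5.
367 hashes to 4; 4,5 taken => place at 8.
807 hashes to 4; 4,5,8 taken => place at 2.
884 hashes to 4; 4,5,8,2 taken => place at 9.
Table: [., ., 807, ., 631, 389, ., ., 367, 884, .]

9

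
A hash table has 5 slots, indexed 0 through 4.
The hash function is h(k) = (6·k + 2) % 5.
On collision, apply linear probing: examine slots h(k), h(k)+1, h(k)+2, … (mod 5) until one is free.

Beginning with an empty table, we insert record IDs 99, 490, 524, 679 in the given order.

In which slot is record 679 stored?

Insert 99: h=1, slot 1 empty => index 1.
Insert 490: h=2, slot 2 empty => index 2.
Insert 524: h=1, slots 1,2 occupied => index 3.
Insert 679: h=1, slots 1,2,3 occupied => index 4.
Table: [., 99, 490, 524, 679]

4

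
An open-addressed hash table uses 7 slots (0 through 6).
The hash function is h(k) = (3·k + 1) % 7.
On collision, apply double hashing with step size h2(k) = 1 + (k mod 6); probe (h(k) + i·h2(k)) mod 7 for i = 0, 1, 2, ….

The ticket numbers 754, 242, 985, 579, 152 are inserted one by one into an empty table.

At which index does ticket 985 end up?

Insert 754: h=2, slot 2 empty → index 2.
Insert 242: h=6, slot 6 empty → index 6.
Insert 985: h=2, h2=2, slot 2 occupied → index 4.
Insert 579: h=2, h2=4, slots 2,6 occupied → index 3.
Insert 152: h=2, h2=3, slot 2 occupied → index 5.
Table: [., ., 754, 579, 985, 152, 242]

4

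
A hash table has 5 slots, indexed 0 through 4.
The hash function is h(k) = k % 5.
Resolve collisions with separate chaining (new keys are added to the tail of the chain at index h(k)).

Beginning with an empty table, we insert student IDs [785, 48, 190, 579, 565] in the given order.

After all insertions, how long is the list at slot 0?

Insert 785: h=0, bucket 0 empty → new chain.
Insert 48: h=3, bucket 3 empty → new chain.
Insert 190: h=0, bucket 0 nonempty → append to chain.
Insert 579: h=4, bucket 4 empty → new chain.
Insert 565: h=0, bucket 0 nonempty → append to chain.
Final buckets:
0: 785 -> 190 -> 565
1: -
2: -
3: 48
4: 579

3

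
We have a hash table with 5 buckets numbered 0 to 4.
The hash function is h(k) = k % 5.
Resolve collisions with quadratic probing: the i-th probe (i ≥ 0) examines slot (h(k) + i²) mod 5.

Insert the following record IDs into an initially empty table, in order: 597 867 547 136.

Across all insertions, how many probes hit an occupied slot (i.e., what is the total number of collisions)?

Insert 597: h=2, slot 2 empty → index 2.
Insert 867: h=2, slot 2 occupied → index 3.
Insert 547: h=2, slots 2,3 occupied → index 1.
Insert 136: h=1, slots 1,2 occupied → index 0.
Table: [136, 547, 597, 867, ∅]

5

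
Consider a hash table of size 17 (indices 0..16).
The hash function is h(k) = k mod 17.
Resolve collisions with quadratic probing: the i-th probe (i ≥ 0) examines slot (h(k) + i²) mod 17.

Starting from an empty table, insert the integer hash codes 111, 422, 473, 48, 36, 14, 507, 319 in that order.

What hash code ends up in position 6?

Insert 111: h=9, slot 9 empty → index 9.
Insert 422: h=14, slot 14 empty → index 14.
Insert 473: h=14, slot 14 occupied → index 15.
Insert 48: h=14, slots 14,15 occupied → index 1.
Insert 36: h=2, slot 2 empty → index 2.
Insert 14: h=14, slots 14,15,1 occupied → index 6.
Insert 507: h=14, slots 14,15,1,6 occupied → index 13.
Insert 319: h=13, slots 13,14 occupied → index 0.
Table: [319, 48, 36, _, _, _, 14, _, _, 111, _, _, _, 507, 422, 473, _]

14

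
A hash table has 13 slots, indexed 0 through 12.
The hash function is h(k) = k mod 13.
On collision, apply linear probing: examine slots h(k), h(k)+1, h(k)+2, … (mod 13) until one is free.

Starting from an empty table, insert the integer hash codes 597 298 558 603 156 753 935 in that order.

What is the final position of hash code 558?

Insert 597: h=12, slot 12 empty -> index 12.
Insert 298: h=12, slot 12 occupied -> index 0.
Insert 558: h=12, slots 12,0 occupied -> index 1.
Insert 603: h=5, slot 5 empty -> index 5.
Insert 156: h=0, slots 0,1 occupied -> index 2.
Insert 753: h=12, slots 12,0,1,2 occupied -> index 3.
Insert 935: h=12, slots 12,0,1,2,3 occupied -> index 4.
Table: [298, 558, 156, 753, 935, 603, —, —, —, —, —, —, 597]

1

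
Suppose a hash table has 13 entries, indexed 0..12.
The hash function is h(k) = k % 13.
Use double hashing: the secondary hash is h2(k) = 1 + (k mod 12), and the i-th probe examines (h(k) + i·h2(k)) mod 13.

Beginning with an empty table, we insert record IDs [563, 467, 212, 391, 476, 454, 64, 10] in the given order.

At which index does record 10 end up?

6

563: h=4 → slot 4
467: h=12 → slot 12
212: h=4, h2=9, probe 4,0 → slot 0
391: h=1 → slot 1
476: h=8 → slot 8
454: h=12, h2=11, probe 12,10 → slot 10
64: h=12, h2=5, probe 12,4,9 → slot 9
10: h=10, h2=11, probe 10,8,6 → slot 6
Table: [212, 391, -, -, 563, -, 10, -, 476, 64, 454, -, 467]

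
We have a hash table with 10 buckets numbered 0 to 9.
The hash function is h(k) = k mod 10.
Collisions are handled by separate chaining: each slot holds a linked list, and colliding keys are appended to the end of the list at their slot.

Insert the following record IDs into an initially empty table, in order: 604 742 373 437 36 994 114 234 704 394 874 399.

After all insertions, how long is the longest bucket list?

7

604 -> bucket 4
742 -> bucket 2
373 -> bucket 3
437 -> bucket 7
36 -> bucket 6
994 -> bucket 4 (collision)
114 -> bucket 4 (collision)
234 -> bucket 4 (collision)
704 -> bucket 4 (collision)
394 -> bucket 4 (collision)
874 -> bucket 4 (collision)
399 -> bucket 9
Final buckets:
0: —
1: —
2: 742
3: 373
4: 604 -> 994 -> 114 -> 234 -> 704 -> 394 -> 874
5: —
6: 36
7: 437
8: —
9: 399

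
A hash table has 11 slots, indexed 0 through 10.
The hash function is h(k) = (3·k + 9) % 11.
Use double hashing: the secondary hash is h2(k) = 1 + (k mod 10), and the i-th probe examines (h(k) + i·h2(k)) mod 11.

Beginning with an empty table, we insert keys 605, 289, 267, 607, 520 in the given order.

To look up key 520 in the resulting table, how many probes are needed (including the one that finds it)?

2

605: h=9 => slot 9
289: h=7 => slot 7
267: h=7, h2=8, probe 7,4 => slot 4
607: h=4, h2=8, probe 4,1 => slot 1
520: h=7, h2=1, probe 7,8 => slot 8
Table: [_, 607, _, _, 267, _, _, 289, 520, 605, _]
Lookup 520: h=7, h2=1, probe 7,8 → found at 8.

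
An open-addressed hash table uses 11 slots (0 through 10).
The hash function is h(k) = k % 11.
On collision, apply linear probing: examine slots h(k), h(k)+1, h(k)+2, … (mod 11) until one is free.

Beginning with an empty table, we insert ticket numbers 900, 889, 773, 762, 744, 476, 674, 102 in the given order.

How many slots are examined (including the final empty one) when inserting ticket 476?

Insert 900: h=9, slot 9 empty -> index 9.
Insert 889: h=9, slot 9 occupied -> index 10.
Insert 773: h=3, slot 3 empty -> index 3.
Insert 762: h=3, slot 3 occupied -> index 4.
Insert 744: h=7, slot 7 empty -> index 7.
Insert 476: h=3, slots 3,4 occupied -> index 5.
Insert 674: h=3, slots 3,4,5 occupied -> index 6.
Insert 102: h=3, slots 3,4,5,6,7 occupied -> index 8.
Table: [., ., ., 773, 762, 476, 674, 744, 102, 900, 889]

3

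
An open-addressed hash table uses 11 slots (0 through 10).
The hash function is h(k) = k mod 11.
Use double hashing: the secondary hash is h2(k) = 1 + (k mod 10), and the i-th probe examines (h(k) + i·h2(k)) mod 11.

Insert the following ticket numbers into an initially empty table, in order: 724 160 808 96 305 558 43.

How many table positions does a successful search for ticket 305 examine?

2

Insert 724: h=9, slot 9 empty → index 9.
Insert 160: h=6, slot 6 empty → index 6.
Insert 808: h=5, slot 5 empty → index 5.
Insert 96: h=8, slot 8 empty → index 8.
Insert 305: h=8, h2=6, slot 8 occupied → index 3.
Insert 558: h=8, h2=9, slots 8,6 occupied → index 4.
Insert 43: h=10, slot 10 empty → index 10.
Table: [-, -, -, 305, 558, 808, 160, -, 96, 724, 43]
Lookup 305: h=8, h2=6, probe 8,3 → found at 3.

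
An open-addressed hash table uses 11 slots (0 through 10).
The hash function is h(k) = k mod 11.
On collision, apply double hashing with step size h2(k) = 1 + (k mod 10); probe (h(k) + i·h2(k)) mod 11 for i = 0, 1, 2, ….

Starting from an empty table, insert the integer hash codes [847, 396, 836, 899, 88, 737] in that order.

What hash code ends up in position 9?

847 hashes to 0; slot 0 is free -> place at 0.
396 hashes to 0, h2=7; 0 taken -> place at 7.
836 hashes to 0, h2=7; 0,7 taken -> place at 3.
899 hashes to 8; slot 8 is free -> place at 8.
88 hashes to 0, h2=9; 0 taken -> place at 9.
737 hashes to 0, h2=8; 0,8 taken -> place at 5.
Table: [847, ., ., 836, ., 737, ., 396, 899, 88, .]

88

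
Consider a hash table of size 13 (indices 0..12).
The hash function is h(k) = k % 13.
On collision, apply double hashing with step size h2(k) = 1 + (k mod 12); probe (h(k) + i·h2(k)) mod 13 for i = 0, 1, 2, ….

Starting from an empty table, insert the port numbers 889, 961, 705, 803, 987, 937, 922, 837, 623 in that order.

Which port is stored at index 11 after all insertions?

623

889: h=5 → slot 5
961: h=12 → slot 12
705: h=3 → slot 3
803: h=10 → slot 10
987: h=12, h2=4, probe 12,3,7 → slot 7
937: h=1 → slot 1
922: h=12, h2=11, probe 12,10,8 → slot 8
837: h=5, h2=10, probe 5,2 → slot 2
623: h=12, h2=12, probe 12,11 → slot 11
Table: [-, 937, 837, 705, -, 889, -, 987, 922, -, 803, 623, 961]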